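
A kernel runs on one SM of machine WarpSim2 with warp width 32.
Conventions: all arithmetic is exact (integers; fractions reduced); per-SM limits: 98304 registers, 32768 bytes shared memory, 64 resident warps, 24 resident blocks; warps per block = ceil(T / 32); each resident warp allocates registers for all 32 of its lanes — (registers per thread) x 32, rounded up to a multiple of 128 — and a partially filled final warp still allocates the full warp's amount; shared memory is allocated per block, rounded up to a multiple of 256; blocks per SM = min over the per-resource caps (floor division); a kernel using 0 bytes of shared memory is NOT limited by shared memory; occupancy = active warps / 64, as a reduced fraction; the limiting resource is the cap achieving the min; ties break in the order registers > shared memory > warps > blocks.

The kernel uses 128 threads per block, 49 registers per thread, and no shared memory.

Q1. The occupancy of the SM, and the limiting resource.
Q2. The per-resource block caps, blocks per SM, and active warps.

Answer: occupancy 7/8, limited by registers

registers: 14 blocks
shared memory: no limit (kernel uses none)
warps: 16 blocks
blocks: 24 blocks

Answer: 14 blocks, 56 active warps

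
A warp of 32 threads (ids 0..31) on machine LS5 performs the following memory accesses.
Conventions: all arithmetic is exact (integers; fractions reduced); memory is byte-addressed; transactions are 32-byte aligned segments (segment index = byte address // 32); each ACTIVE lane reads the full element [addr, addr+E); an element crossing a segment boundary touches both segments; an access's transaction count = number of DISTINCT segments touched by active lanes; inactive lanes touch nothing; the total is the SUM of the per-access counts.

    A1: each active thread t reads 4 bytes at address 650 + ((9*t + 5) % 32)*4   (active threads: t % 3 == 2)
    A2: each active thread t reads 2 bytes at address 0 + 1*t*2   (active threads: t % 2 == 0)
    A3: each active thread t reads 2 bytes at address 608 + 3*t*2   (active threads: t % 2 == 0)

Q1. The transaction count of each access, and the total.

A1: 5 transactions
A2: 2 transactions
A3: 6 transactions

Answer: 5,2,6; total 13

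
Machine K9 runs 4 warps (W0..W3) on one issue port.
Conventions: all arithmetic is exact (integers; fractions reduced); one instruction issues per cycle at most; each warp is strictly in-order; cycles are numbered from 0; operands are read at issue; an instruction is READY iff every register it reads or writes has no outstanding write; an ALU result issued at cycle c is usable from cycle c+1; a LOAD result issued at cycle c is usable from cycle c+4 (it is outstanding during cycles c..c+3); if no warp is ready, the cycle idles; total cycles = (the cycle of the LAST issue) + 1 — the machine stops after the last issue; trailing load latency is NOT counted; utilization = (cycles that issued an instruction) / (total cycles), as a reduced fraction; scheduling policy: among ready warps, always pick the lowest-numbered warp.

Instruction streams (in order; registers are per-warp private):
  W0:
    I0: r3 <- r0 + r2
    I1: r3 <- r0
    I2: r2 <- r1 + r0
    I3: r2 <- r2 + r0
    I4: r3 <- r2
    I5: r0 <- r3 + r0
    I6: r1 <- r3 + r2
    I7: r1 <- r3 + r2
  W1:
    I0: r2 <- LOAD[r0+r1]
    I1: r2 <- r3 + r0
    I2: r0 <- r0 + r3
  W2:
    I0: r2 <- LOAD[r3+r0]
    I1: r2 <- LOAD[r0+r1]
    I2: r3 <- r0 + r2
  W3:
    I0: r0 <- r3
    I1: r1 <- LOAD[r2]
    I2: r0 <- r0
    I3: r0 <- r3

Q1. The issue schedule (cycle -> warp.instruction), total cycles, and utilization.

cycle 0: W0.I0
cycle 1: W0.I1
cycle 2: W0.I2
cycle 3: W0.I3
cycle 4: W0.I4
cycle 5: W0.I5
cycle 6: W0.I6
cycle 7: W0.I7
cycle 8: W1.I0
cycle 9: W2.I0
cycle 10: W3.I0
cycle 11: W3.I1
cycle 12: W1.I1
cycle 13: W1.I2
cycle 14: W2.I1
cycle 15: W3.I2
cycle 16: W3.I3
cycle 17: idle
cycle 18: W2.I2

Answer: 19 cycles, utilization 18/19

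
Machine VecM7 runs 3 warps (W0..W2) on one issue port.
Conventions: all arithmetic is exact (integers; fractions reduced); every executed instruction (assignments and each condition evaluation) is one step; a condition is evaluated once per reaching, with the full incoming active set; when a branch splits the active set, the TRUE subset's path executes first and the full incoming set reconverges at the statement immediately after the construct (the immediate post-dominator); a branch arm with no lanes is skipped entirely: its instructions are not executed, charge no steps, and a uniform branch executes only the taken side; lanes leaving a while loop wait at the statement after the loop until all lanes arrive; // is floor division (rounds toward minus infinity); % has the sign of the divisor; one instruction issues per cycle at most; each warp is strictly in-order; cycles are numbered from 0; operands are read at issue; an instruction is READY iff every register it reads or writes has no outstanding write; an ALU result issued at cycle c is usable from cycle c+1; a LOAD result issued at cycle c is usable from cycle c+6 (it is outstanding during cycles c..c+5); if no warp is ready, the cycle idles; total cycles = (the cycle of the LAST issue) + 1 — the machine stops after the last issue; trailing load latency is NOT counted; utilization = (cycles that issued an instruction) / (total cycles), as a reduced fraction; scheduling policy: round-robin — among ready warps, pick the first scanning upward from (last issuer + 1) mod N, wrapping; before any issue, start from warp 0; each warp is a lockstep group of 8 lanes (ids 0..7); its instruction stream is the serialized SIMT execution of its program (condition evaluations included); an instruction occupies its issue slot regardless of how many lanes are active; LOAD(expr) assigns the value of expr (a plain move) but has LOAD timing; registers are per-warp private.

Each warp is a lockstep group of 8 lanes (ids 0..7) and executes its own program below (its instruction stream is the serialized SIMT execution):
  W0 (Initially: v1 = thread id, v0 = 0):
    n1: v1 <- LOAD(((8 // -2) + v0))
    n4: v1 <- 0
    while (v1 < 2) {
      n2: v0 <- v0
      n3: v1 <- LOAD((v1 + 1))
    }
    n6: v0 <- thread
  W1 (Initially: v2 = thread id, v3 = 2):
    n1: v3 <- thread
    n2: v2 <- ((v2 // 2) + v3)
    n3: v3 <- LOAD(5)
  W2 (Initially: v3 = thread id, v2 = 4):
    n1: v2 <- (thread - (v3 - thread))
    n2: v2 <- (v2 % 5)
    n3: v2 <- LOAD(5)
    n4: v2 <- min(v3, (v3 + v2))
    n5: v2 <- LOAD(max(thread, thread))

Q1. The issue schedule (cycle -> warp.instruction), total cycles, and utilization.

cycle 0: W0.I0
cycle 1: W1.I0
cycle 2: W2.I0
cycle 3: W1.I1
cycle 4: W2.I1
cycle 5: W1.I2
cycle 6: W2.I2
cycle 7: W0.I1
cycle 8: W0.I2
cycle 9: W0.I3
cycle 10: W0.I4
cycle 11: idle
cycle 12: W2.I3
cycle 13: W2.I4
cycle 14: idle
cycle 15: idle
cycle 16: W0.I5
cycle 17: W0.I6
cycle 18: W0.I7
cycle 19: idle
cycle 20: idle
cycle 21: idle
cycle 22: idle
cycle 23: idle
cycle 24: W0.I8
cycle 25: W0.I9

Answer: 26 cycles, utilization 9/13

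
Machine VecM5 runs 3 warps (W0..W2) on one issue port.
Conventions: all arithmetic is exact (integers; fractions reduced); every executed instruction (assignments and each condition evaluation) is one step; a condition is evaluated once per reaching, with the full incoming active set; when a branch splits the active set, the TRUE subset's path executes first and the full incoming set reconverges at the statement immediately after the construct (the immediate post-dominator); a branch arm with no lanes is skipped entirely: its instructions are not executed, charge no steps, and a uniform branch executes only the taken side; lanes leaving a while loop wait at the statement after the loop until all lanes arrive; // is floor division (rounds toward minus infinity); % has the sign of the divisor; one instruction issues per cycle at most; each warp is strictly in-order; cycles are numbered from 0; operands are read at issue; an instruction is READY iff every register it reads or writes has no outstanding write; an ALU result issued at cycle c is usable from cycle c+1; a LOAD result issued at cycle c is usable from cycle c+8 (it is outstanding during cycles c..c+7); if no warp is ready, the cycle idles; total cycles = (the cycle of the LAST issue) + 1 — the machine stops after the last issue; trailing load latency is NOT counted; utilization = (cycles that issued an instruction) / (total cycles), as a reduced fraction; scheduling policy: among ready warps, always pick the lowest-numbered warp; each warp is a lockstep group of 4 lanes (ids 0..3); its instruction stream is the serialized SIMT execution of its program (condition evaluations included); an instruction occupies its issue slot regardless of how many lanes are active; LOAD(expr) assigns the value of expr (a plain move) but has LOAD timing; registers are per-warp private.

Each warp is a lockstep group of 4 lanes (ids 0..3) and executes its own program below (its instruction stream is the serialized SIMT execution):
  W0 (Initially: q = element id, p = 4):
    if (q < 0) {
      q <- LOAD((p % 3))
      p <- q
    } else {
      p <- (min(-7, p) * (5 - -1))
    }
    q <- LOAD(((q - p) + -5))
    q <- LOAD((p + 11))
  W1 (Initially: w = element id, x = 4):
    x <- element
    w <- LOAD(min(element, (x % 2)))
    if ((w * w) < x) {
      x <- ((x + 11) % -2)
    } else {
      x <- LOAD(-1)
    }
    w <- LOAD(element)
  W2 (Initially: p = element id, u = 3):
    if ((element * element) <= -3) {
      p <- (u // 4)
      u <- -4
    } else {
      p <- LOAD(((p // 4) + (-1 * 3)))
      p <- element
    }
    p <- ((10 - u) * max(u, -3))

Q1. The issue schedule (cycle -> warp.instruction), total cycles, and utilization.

cycle 0: W0.I0
cycle 1: W0.I1
cycle 2: W0.I2
cycle 3: W1.I0
cycle 4: W1.I1
cycle 5: W2.I0
cycle 6: W2.I1
cycle 7: idle
cycle 8: idle
cycle 9: idle
cycle 10: W0.I3
cycle 11: idle
cycle 12: W1.I2
cycle 13: W1.I3
cycle 14: W1.I4
cycle 15: W1.I5
cycle 16: W2.I2
cycle 17: W2.I3

Answer: 18 cycles, utilization 7/9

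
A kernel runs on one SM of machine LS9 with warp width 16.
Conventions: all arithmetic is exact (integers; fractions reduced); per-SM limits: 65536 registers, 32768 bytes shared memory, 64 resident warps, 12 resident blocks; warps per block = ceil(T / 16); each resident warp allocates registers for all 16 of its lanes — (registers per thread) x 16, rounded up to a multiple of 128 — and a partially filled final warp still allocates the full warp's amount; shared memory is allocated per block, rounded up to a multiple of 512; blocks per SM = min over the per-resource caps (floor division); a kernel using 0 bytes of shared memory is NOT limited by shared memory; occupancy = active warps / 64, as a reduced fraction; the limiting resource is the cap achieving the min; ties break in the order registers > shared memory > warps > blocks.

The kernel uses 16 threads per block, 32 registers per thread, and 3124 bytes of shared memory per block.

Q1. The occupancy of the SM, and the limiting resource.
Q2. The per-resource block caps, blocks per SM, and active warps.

Answer: occupancy 9/64, limited by shared memory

registers: 128 blocks
shared memory: 9 blocks
warps: 64 blocks
blocks: 12 blocks

Answer: 9 blocks, 9 active warps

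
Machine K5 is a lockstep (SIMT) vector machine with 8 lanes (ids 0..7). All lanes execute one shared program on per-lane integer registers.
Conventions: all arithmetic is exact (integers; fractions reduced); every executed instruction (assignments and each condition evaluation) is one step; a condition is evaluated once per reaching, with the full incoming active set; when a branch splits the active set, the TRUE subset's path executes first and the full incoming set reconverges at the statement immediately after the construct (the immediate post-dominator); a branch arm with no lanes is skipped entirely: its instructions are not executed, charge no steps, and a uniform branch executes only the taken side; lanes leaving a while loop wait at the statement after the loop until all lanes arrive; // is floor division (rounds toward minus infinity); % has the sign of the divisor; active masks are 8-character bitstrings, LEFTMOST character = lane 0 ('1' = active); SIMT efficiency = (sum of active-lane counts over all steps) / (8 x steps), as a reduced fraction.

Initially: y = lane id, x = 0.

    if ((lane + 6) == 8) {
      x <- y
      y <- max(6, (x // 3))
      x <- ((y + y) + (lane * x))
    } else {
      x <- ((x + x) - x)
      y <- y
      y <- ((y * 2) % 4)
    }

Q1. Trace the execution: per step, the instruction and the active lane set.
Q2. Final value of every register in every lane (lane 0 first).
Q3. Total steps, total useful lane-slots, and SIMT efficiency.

step 0: eval ((lane + 6) == 8)       11111111
step 1: x <- y                       00100000
step 2: y <- max(6, (x // 3))        00100000
step 3: x <- ((y + y) + (lane * x))  00100000
step 4: x <- ((x + x) - x)           11011111
step 5: y <- y                       11011111
step 6: y <- ((y * 2) % 4)           11011111

Answer: 7 steps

y: 0,2,6,2,0,2,0,2
x: 0,0,16,0,0,0,0,0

steps = 7; useful = 32; efficiency = 32/56 = 4/7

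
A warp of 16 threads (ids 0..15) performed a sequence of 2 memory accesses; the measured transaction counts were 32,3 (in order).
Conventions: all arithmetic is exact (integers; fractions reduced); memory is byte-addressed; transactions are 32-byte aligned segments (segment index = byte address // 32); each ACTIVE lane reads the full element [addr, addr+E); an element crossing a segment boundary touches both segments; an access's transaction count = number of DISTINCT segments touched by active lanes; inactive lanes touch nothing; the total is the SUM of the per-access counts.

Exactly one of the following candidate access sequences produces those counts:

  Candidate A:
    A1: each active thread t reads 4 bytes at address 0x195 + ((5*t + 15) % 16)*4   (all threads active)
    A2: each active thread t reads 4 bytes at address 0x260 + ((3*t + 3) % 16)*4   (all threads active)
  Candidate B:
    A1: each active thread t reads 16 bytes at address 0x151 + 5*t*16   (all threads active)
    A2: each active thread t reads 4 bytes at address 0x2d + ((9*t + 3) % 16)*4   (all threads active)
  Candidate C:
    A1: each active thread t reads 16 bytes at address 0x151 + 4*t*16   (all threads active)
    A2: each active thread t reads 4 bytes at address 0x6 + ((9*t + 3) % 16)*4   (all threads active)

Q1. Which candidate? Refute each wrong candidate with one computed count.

A: A1 gives 3 transactions, not 32
B: A1 gives 24 transactions, not 32
C: all counts match (32,3)

Answer: C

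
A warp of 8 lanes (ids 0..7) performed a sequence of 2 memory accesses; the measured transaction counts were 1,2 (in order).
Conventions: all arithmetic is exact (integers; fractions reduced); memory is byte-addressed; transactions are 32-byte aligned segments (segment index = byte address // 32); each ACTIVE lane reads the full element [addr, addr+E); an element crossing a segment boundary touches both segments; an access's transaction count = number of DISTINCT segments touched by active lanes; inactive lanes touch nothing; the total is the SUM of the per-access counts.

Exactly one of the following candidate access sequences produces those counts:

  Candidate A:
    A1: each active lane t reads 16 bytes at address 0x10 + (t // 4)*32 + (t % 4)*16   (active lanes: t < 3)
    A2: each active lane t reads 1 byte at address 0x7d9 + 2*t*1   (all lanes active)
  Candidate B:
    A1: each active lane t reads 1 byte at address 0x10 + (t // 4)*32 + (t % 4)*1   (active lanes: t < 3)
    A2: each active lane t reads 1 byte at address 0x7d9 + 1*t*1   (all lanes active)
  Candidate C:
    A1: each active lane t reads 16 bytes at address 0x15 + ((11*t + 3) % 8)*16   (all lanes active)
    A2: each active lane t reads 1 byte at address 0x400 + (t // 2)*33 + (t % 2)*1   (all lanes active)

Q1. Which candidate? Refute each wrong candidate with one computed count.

A: A1 gives 2 transactions, not 1
C: A1 gives 5 transactions, not 1
B: all counts match (1,2)

Answer: B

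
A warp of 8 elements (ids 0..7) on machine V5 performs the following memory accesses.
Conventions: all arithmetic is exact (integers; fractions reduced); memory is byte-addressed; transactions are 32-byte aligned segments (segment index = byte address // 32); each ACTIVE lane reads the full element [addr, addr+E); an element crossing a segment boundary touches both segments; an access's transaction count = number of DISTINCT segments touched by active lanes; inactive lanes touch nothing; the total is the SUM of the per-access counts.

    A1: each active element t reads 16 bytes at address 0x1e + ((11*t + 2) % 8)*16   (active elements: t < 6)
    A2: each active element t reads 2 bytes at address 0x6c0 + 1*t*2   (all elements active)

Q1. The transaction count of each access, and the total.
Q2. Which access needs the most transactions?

A1: 5 transactions
A2: 1 transaction

Answer: 5,1; total 6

Answer: A1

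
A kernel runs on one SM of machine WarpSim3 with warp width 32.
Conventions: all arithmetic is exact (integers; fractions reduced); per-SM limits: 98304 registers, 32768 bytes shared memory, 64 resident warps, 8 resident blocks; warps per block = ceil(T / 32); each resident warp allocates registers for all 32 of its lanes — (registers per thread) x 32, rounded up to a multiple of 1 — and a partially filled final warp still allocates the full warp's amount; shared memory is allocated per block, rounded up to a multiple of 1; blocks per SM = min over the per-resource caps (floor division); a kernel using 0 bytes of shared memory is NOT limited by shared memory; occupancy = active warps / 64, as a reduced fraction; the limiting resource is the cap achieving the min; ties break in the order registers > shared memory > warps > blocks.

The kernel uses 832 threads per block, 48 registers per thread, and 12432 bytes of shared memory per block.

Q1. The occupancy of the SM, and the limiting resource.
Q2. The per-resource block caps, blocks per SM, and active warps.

Answer: occupancy 13/16, limited by registers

registers: 2 blocks
shared memory: 2 blocks
warps: 2 blocks
blocks: 8 blocks

Answer: 2 blocks, 52 active warps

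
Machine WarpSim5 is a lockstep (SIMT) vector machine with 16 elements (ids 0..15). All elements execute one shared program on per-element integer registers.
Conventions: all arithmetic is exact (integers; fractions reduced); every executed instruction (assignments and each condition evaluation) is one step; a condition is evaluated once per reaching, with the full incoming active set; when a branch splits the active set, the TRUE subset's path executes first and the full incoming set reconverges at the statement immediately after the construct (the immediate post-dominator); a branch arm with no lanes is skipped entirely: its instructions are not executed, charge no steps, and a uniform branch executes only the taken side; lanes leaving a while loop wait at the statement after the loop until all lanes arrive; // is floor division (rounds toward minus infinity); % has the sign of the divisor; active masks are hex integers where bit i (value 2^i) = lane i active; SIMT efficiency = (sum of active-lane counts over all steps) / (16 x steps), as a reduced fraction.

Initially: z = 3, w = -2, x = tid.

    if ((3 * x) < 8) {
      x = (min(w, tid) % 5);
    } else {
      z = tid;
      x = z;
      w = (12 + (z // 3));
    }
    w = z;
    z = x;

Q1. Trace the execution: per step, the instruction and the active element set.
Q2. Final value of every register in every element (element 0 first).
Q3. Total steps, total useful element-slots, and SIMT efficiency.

step 0: eval ((3 * x) < 8)           0xffff
step 1: x <- (min(w, tid) % 5)       0x0007
step 2: z <- tid                     0xfff8
step 3: x <- z                       0xfff8
step 4: w <- (12 + (z // 3))         0xfff8
step 5: w <- z                       0xffff
step 6: z <- x                       0xffff

Answer: 7 steps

z: 3,3,3,3,4,5,6,7,8,9,10,11,12,13,14,15
w: 3,3,3,3,4,5,6,7,8,9,10,11,12,13,14,15
x: 3,3,3,3,4,5,6,7,8,9,10,11,12,13,14,15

steps = 7; useful = 90; efficiency = 90/112 = 45/56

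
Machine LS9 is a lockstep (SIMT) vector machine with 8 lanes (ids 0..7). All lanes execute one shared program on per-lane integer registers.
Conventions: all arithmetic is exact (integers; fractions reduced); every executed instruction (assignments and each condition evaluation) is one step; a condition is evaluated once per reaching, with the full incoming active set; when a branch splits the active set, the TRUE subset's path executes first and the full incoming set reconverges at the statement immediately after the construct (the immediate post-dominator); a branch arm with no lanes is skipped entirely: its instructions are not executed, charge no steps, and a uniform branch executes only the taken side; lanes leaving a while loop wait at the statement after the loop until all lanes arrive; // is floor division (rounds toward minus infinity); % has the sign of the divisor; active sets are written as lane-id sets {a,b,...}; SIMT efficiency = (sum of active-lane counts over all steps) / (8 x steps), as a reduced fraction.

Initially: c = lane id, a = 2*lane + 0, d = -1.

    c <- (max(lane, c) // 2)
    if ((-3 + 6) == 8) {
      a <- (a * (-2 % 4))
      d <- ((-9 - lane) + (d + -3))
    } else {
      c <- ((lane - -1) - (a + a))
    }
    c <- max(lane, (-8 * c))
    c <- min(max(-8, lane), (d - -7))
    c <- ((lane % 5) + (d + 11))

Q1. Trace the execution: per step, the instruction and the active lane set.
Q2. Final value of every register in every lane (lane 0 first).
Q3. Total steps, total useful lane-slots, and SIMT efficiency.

step 0: c <- (max(lane, c) // 2)     {0,1,2,3,4,5,6,7}
step 1: eval ((-3 + 6) == 8)         {0,1,2,3,4,5,6,7}
step 2: c <- ((lane - -1) - (a + a)) {0,1,2,3,4,5,6,7}
step 3: c <- max(lane, (-8 * c))     {0,1,2,3,4,5,6,7}
step 4: c <- min(max(-8, lane), (d - -7)) {0,1,2,3,4,5,6,7}
step 5: c <- ((lane % 5) + (d + 11)) {0,1,2,3,4,5,6,7}

Answer: 6 steps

c: 10,11,12,13,14,10,11,12
a: 0,2,4,6,8,10,12,14
d: -1,-1,-1,-1,-1,-1,-1,-1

steps = 6; useful = 48; efficiency = 48/48 = 1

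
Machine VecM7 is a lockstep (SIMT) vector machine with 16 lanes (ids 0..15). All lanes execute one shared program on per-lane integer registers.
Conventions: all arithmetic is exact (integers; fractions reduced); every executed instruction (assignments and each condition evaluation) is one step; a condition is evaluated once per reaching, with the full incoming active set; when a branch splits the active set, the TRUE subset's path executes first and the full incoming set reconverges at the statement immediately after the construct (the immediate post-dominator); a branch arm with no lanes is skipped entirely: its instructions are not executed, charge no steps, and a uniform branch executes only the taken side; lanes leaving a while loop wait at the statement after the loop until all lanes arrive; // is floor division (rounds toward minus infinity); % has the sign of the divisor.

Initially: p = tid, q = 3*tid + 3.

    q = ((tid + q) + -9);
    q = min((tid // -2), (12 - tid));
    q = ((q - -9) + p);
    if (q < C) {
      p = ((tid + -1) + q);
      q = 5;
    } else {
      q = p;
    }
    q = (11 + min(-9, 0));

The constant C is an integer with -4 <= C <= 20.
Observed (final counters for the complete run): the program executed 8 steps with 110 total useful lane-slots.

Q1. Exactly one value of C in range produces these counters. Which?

Answer: C = 16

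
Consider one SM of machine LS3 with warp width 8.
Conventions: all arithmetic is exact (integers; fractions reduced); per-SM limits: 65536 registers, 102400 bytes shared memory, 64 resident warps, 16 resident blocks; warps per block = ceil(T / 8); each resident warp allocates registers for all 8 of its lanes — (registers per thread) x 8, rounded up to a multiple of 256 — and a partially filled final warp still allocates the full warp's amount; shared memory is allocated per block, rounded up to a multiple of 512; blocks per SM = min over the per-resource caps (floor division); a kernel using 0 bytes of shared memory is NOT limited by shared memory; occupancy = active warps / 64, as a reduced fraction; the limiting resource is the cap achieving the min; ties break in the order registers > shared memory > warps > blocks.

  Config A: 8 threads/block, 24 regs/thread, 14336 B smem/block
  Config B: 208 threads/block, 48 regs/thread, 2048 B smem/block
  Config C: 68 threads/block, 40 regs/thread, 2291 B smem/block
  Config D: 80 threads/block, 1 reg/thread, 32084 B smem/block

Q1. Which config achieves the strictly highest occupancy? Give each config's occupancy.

occupancies: A 7/64, B 13/16, C 63/64, D 15/32

Answer: C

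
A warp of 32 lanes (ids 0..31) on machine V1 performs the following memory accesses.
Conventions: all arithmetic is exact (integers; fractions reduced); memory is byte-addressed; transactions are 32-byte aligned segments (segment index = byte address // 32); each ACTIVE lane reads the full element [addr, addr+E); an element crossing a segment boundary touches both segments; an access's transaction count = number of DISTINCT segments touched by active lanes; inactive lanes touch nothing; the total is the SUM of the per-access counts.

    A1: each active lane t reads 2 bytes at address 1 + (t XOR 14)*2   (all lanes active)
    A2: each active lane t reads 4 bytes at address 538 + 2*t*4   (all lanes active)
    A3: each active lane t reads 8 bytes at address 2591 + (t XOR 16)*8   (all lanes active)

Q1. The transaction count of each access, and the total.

A1: 3 transactions
A2: 9 transactions
A3: 9 transactions

Answer: 3,9,9; total 21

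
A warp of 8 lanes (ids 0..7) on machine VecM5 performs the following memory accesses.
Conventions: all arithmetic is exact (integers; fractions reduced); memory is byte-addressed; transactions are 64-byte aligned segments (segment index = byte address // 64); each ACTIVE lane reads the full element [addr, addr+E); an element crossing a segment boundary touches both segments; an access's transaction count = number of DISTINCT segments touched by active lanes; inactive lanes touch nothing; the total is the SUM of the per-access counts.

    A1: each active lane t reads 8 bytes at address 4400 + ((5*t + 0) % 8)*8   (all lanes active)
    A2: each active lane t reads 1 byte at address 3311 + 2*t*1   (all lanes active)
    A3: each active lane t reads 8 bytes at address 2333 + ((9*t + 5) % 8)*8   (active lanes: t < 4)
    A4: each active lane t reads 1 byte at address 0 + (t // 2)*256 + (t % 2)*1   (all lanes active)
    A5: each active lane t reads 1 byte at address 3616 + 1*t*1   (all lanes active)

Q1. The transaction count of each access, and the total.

A1: 2 transactions
A2: 1 transaction
A3: 2 transactions
A4: 4 transactions
A5: 1 transaction

Answer: 2,1,2,4,1; total 10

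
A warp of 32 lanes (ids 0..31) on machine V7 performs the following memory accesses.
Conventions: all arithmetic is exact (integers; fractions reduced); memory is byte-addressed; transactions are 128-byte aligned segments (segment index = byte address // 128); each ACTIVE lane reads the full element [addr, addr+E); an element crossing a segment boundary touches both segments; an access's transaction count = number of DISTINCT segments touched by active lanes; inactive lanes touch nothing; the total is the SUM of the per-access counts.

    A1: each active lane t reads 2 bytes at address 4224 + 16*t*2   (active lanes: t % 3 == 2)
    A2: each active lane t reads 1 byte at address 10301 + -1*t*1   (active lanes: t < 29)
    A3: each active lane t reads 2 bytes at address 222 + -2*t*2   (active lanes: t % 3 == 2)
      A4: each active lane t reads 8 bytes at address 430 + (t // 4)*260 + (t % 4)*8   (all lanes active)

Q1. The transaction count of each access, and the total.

A1: 8 transactions
A2: 1 transaction
A3: 2 transactions
A4: 8 transactions

Answer: 8,1,2,8; total 19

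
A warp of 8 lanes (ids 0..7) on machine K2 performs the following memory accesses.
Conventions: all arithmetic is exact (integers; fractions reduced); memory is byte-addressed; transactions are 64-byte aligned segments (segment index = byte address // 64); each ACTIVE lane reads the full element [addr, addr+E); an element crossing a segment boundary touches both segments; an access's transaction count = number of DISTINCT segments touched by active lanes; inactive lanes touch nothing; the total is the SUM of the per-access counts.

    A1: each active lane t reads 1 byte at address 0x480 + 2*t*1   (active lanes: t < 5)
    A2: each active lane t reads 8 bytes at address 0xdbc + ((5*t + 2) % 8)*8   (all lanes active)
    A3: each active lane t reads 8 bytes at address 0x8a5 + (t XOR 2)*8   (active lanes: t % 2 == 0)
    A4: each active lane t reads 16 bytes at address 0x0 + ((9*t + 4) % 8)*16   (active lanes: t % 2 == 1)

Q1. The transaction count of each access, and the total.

A1: 1 transaction
A2: 2 transactions
A3: 2 transactions
A4: 2 transactions

Answer: 1,2,2,2; total 7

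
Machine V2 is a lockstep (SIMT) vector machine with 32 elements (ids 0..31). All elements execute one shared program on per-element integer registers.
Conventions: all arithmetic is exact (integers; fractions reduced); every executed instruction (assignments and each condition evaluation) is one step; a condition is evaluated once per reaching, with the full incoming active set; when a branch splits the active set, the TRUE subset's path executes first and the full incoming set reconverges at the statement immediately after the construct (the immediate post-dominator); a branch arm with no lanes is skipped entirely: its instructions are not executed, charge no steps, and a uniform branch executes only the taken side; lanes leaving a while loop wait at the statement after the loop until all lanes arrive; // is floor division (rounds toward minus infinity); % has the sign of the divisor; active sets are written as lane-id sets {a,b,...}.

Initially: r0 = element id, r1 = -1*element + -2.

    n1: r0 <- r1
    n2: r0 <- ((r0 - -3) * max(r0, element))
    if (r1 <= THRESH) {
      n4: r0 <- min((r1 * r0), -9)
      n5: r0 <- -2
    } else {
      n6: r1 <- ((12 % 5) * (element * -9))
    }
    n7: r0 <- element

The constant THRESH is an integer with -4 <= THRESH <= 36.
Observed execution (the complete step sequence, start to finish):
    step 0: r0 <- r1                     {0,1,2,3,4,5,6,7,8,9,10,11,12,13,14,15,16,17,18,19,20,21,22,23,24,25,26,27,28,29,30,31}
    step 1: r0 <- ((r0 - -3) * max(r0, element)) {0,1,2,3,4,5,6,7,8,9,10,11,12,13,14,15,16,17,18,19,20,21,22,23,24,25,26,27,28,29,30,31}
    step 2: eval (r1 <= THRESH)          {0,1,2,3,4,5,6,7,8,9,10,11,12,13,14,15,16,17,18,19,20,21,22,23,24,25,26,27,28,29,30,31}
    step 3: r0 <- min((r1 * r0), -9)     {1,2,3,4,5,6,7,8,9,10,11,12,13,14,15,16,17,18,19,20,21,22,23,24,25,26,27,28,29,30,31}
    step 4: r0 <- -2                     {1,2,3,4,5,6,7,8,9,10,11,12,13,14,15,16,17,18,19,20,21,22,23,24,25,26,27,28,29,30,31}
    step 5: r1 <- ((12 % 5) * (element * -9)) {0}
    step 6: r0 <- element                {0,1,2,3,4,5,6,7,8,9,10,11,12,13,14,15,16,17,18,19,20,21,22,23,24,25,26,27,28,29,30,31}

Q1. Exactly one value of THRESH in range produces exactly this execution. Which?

Answer: THRESH = -3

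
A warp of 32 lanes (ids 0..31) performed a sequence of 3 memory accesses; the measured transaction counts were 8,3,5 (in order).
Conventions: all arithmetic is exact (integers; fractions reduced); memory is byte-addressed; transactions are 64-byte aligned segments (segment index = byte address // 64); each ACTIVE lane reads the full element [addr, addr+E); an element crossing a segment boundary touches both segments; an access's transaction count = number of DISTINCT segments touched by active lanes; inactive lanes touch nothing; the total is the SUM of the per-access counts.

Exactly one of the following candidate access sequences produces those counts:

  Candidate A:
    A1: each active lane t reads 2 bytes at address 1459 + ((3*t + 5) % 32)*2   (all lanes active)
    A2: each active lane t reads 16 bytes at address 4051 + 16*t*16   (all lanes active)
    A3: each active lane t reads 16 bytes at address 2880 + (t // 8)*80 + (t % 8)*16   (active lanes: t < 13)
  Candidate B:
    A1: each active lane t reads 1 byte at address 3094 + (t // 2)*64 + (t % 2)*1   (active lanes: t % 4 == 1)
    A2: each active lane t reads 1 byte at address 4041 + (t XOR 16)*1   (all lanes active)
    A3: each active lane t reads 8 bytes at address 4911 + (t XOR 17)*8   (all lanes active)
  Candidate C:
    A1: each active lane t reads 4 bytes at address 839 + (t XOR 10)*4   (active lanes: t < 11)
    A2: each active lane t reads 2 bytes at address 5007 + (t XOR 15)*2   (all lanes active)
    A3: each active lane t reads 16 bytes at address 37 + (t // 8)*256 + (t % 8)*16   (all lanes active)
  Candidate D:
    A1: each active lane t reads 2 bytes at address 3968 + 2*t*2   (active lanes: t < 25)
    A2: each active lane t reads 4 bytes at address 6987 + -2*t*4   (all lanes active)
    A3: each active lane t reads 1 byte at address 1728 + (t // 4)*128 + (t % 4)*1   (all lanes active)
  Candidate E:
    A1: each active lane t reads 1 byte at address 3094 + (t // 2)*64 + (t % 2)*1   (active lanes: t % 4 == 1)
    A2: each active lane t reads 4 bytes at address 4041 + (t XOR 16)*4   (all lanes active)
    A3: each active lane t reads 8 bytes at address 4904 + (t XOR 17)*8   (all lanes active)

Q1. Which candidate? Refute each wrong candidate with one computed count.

A: A1 gives 2 transactions, not 8
B: A2 gives 1 transaction, not 3
C: A1 gives 2 transactions, not 8
D: A1 gives 2 transactions, not 8
E: all counts match (8,3,5)

Answer: E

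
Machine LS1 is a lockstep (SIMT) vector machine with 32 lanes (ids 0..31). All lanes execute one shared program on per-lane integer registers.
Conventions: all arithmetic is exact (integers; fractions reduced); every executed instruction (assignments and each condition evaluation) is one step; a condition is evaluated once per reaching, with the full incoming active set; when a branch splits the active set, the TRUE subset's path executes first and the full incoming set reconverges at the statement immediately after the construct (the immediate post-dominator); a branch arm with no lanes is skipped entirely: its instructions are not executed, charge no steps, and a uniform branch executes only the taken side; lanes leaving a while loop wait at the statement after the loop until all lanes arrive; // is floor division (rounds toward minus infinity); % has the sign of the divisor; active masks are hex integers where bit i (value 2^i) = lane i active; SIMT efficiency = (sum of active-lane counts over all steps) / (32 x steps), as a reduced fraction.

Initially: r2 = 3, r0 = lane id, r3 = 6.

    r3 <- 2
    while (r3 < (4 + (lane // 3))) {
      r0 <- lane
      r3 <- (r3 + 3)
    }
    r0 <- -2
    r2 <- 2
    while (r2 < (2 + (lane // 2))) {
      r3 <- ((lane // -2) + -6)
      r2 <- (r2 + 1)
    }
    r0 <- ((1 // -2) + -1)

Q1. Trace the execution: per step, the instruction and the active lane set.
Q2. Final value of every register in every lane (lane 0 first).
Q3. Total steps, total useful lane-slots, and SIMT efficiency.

step 0: r3 <- 2                      0xffffffff
step 1: eval (r3 < (4 + (lane // 3))) 0xffffffff
step 2: r0 <- lane                   0xffffffff
step 3: r3 <- (r3 + 3)               0xffffffff
step 4: eval (r3 < (4 + (lane // 3))) 0xffffffff
step 5: r0 <- lane                   0xffffffc0
step 6: r3 <- (r3 + 3)               0xffffffc0
step 7: eval (r3 < (4 + (lane // 3))) 0xffffffc0
step 8: r0 <- lane                   0xffff8000
step 9: r3 <- (r3 + 3)               0xffff8000
step 10: eval (r3 < (4 + (lane // 3))) 0xffff8000
step 11: r0 <- lane                   0xff000000
step 12: r3 <- (r3 + 3)               0xff000000
step 13: eval (r3 < (4 + (lane // 3))) 0xff000000
step 14: r0 <- -2                     0xffffffff
step 15: r2 <- 2                      0xffffffff
step 16: eval (r2 < (2 + (lane // 2))) 0xffffffff
step 17: r3 <- ((lane // -2) + -6)    0xfffffffc
step 18: r2 <- (r2 + 1)               0xfffffffc
step 19: eval (r2 < (2 + (lane // 2))) 0xfffffffc
step 20: r3 <- ((lane // -2) + -6)    0xfffffff0
step 21: r2 <- (r2 + 1)               0xfffffff0
step 22: eval (r2 < (2 + (lane // 2))) 0xfffffff0
step 23: r3 <- ((lane // -2) + -6)    0xffffffc0
step 24: r2 <- (r2 + 1)               0xffffffc0
step 25: eval (r2 < (2 + (lane // 2))) 0xffffffc0
step 26: r3 <- ((lane // -2) + -6)    0xffffff00
step 27: r2 <- (r2 + 1)               0xffffff00
step 28: eval (r2 < (2 + (lane // 2))) 0xffffff00
step 29: r3 <- ((lane // -2) + -6)    0xfffffc00
step 30: r2 <- (r2 + 1)               0xfffffc00
step 31: eval (r2 < (2 + (lane // 2))) 0xfffffc00
step 32: r3 <- ((lane // -2) + -6)    0xfffff000
step 33: r2 <- (r2 + 1)               0xfffff000
step 34: eval (r2 < (2 + (lane // 2))) 0xfffff000
step 35: r3 <- ((lane // -2) + -6)    0xffffc000
step 36: r2 <- (r2 + 1)               0xffffc000
step 37: eval (r2 < (2 + (lane // 2))) 0xffffc000
step 38: r3 <- ((lane // -2) + -6)    0xffff0000
step 39: r2 <- (r2 + 1)               0xffff0000
step 40: eval (r2 < (2 + (lane // 2))) 0xffff0000
step 41: r3 <- ((lane // -2) + -6)    0xfffc0000
step 42: r2 <- (r2 + 1)               0xfffc0000
step 43: eval (r2 < (2 + (lane // 2))) 0xfffc0000
step 44: r3 <- ((lane // -2) + -6)    0xfff00000
step 45: r2 <- (r2 + 1)               0xfff00000
step 46: eval (r2 < (2 + (lane // 2))) 0xfff00000
step 47: r3 <- ((lane // -2) + -6)    0xffc00000
step 48: r2 <- (r2 + 1)               0xffc00000
step 49: eval (r2 < (2 + (lane // 2))) 0xffc00000
step 50: r3 <- ((lane // -2) + -6)    0xff000000
step 51: r2 <- (r2 + 1)               0xff000000
step 52: eval (r2 < (2 + (lane // 2))) 0xff000000
step 53: r3 <- ((lane // -2) + -6)    0xfc000000
step 54: r2 <- (r2 + 1)               0xfc000000
step 55: eval (r2 < (2 + (lane // 2))) 0xfc000000
step 56: r3 <- ((lane // -2) + -6)    0xf0000000
step 57: r2 <- (r2 + 1)               0xf0000000
step 58: eval (r2 < (2 + (lane // 2))) 0xf0000000
step 59: r3 <- ((lane // -2) + -6)    0xc0000000
step 60: r2 <- (r2 + 1)               0xc0000000
step 61: eval (r2 < (2 + (lane // 2))) 0xc0000000
step 62: r0 <- ((1 // -2) + -1)       0xffffffff

Answer: 63 steps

r2: 2,2,3,3,4,4,5,5,6,6,7,7,8,8,9,9,10,10,11,11,12,12,13,13,14,14,15,15,16,16,17,17
r0: -2,-2,-2,-2,-2,-2,-2,-2,-2,-2,-2,-2,-2,-2,-2,-2,-2,-2,-2,-2,-2,-2,-2,-2,-2,-2,-2,-2,-2,-2,-2,-2
r3: 5,5,-7,-8,-8,-9,-9,-10,-10,-11,-11,-12,-12,-13,-13,-14,-14,-15,-15,-16,-16,-17,-17,-18,-18,-19,-19,-20,-20,-21,-21,-22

steps = 63; useful = 1161; efficiency = 1161/2016 = 129/224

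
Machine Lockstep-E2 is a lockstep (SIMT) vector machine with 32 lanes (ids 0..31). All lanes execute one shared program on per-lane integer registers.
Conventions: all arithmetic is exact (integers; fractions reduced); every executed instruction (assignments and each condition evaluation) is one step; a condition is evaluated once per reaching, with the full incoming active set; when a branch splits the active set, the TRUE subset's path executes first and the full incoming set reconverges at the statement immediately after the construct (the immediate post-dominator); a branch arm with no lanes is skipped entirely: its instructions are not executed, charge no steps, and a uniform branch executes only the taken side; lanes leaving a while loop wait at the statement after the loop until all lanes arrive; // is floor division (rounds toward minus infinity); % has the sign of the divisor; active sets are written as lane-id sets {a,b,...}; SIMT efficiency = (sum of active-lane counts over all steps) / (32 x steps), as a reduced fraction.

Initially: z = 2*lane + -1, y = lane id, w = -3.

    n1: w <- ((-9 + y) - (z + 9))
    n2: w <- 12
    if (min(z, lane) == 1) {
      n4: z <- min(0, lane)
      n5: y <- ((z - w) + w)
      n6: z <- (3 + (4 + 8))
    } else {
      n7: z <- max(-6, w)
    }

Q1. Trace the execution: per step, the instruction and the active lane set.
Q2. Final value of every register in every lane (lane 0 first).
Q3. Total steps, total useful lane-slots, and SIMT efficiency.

step 0: w <- ((-9 + y) - (z + 9))    {0,1,2,3,4,5,6,7,8,9,10,11,12,13,14,15,16,17,18,19,20,21,22,23,24,25,26,27,28,29,30,31}
step 1: w <- 12                      {0,1,2,3,4,5,6,7,8,9,10,11,12,13,14,15,16,17,18,19,20,21,22,23,24,25,26,27,28,29,30,31}
step 2: eval (min(z, lane) == 1)     {0,1,2,3,4,5,6,7,8,9,10,11,12,13,14,15,16,17,18,19,20,21,22,23,24,25,26,27,28,29,30,31}
step 3: z <- min(0, lane)            {1}
step 4: y <- ((z - w) + w)           {1}
step 5: z <- (3 + (4 + 8))           {1}
step 6: z <- max(-6, w)              {0,2,3,4,5,6,7,8,9,10,11,12,13,14,15,16,17,18,19,20,21,22,23,24,25,26,27,28,29,30,31}

Answer: 7 steps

z: 12,15,12,12,12,12,12,12,12,12,12,12,12,12,12,12,12,12,12,12,12,12,12,12,12,12,12,12,12,12,12,12
y: 0,0,2,3,4,5,6,7,8,9,10,11,12,13,14,15,16,17,18,19,20,21,22,23,24,25,26,27,28,29,30,31
w: 12,12,12,12,12,12,12,12,12,12,12,12,12,12,12,12,12,12,12,12,12,12,12,12,12,12,12,12,12,12,12,12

steps = 7; useful = 130; efficiency = 130/224 = 65/112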